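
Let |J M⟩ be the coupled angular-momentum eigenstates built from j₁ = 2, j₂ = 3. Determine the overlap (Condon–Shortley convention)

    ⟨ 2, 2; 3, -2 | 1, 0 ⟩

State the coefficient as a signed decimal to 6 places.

+0.377964

√[3·4!0!2!/7! · 4!0!1!5!1!1!] = √(576/7)
  +(−1)^0/∏(0,4,0,1,0,1)! = 1/24  (running 1/24)
⟨..|..⟩ = √(576/7)·(1/24) = +0.377964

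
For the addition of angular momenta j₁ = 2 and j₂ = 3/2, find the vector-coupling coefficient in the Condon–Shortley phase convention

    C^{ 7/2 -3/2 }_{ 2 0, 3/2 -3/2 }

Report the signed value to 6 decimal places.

+0.534522  (= +√(2/7))

√[8·0!4!3!/8! · 2!2!0!3!2!5!] = √(1152/7)
  +(−1)^0/∏(0,0,2,0,2,3)! = 1/24  (running 1/24)
⟨..|..⟩ = √(1152/7)·(1/24) = +0.534522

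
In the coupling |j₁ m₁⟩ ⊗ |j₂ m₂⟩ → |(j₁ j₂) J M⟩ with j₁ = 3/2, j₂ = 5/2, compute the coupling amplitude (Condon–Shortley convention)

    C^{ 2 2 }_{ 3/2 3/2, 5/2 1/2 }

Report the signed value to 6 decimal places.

triangle: 2!·1!·3!/7! = 12/5040
(j±m)!: 3!·0!·3!·2!·4!·0! = 1728
prefactor² = (2J+1)·Δ·N² = 144/7
  k=0: +1/(0!·2!·0!·3!·1!·0!) = 1/12
Σ = 1/12  ⇒  CG² = 144/7·1/12² = 1/7
CG = +√(1/7) = +0.377964

+0.377964  (= +√(1/7))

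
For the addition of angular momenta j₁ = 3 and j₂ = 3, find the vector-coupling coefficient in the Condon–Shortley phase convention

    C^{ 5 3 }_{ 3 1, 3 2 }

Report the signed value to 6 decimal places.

triangle: 1!*5!*5!/12! = 14400/479001600
(j±m)!: 4!*2!*5!*1!*8!*2! = 464486400
prefactor² = (2J+1)*Δ*N² = 153600
  k=0: +1/(0!*1!*2!*5!*3!*0!) = 1/1440
  k=1: −1/(1!*0!*1!*4!*4!*1!) = -1/576
Σ = -1/960  ⇒  CG² = 153600*(-1/960)² = 1/6
CG = −√(1/6) = -0.408248

-0.408248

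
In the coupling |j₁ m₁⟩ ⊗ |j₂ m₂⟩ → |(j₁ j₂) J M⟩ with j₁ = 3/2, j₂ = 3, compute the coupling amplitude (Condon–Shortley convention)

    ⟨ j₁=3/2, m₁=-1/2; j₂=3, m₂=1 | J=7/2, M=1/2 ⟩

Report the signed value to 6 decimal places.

triangle: 1!·2!·5!/9! = 240/362880
(j±m)!: 1!·2!·4!·2!·4!·3! = 13824
prefactor² = (2J+1)·Δ·N² = 512/7
  k=0: +1/(0!·1!·2!·4!·0!·1!) = 1/48
  k=1: −1/(1!·0!·1!·3!·1!·2!) = -1/12
Σ = -1/16  ⇒  CG² = 512/7·(-1/16)² = 2/7
CG = −√(2/7) = -0.534522

-0.534522  (= −√(2/7))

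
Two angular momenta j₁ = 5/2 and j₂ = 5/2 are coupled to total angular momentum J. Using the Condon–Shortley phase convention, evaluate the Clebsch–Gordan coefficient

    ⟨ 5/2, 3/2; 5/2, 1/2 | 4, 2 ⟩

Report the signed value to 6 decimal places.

√[9·1!4!4!/10! · 4!1!3!2!6!2!] = √(20736/35)
  +(−1)^0/∏(0,1,1,3,3,1)! = 1/36  (running 1/36)
  +(−1)^1/∏(1,0,0,2,4,2)! = -1/96  (running 5/288)
⟨..|..⟩ = √(20736/35)·(5/288) = +0.422577

+0.422577  (= +√(5/28))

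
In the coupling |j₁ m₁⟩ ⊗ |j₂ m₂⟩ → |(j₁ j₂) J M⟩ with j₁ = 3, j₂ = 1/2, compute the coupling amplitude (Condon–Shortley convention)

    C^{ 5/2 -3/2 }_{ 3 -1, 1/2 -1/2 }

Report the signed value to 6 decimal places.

+√(2/7) ≈ +0.534522

triangle: 1!*5!*0!/7! = 120/5040
(j±m)!: 2!*4!*0!*1!*1!*4! = 1152
prefactor² = (2J+1)*Δ*N² = 1152/7
  k=0: +1/(0!*1!*4!*0!*1!*0!) = 1/24
Σ = 1/24  ⇒  CG² = 1152/7*1/24² = 2/7
CG = +√(2/7) = +0.534522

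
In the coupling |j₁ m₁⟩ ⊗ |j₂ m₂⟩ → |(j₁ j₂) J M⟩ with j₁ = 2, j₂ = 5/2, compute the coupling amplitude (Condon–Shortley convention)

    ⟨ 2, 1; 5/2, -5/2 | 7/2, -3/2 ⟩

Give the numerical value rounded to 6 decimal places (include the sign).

+0.487950  (= +√(5/21))

j₁+j₂−J=1  J+j₁−j₂=3  J−j₁+j₂=4  j₁+j₂+J+1=9
(j₁±m₁, j₂±m₂, J±M) = (3,1,0,5,2,5)
P² = 3840/7
sum k=0..0:
  [0] +1/48 = 1/48
S = 1/48
C² = P²·S² = 5/21 ; C = +0.487950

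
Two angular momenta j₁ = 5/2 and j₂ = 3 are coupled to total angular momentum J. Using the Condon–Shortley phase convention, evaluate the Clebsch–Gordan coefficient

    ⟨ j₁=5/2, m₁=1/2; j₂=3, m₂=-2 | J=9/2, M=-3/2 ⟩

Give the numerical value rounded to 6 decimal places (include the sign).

+√(169/462) ≈ +0.604815

j₁+j₂−J=1  J+j₁−j₂=4  J−j₁+j₂=5  j₁+j₂+J+1=11
(j₁±m₁, j₂±m₂, J±M) = (3,2,1,5,3,6)
P² = 345600/77
sum k=0..1:
  [0] +1/96 = 1/96
  [1] −1/720 = -1/720
S = 13/1440
C² = P²·S² = 169/462 ; C = +0.604815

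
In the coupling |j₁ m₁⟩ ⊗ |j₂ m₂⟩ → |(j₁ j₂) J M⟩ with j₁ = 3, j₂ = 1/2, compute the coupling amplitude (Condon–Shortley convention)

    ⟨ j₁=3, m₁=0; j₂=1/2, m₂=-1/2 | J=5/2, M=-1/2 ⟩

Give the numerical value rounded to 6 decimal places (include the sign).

j₁+j₂−J=1  J+j₁−j₂=5  J−j₁+j₂=0  j₁+j₂+J+1=7
(j₁±m₁, j₂±m₂, J±M) = (3,3,0,1,2,3)
P² = 432/7
sum k=0..0:
  [0] +1/12 = 1/12
S = 1/12
C² = P²·S² = 3/7 ; C = +0.654654

+√(3/7) ≈ +0.654654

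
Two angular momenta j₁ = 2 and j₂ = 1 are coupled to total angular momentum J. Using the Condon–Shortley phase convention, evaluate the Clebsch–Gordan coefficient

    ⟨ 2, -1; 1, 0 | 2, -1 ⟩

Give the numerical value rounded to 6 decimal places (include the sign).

−√(1/6) ≈ -0.408248

√[5·1!3!1!/6! · 1!3!1!1!1!3!] = √(3/2)
  +(−1)^0/∏(0,1,3,1,0,0)! = 1/6  (running 1/6)
  +(−1)^1/∏(1,0,2,0,1,1)! = -1/2  (running -1/3)
⟨..|..⟩ = √(3/2)·(-1/3) = -0.408248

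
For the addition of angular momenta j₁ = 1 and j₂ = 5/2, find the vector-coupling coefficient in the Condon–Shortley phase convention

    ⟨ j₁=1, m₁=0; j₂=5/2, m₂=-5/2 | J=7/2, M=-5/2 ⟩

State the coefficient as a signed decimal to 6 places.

√[8·0!2!5!/8! · 1!1!0!5!1!6!] = √(28800/7)
  +(−1)^0/∏(0,0,1,0,1,5)! = 1/120  (running 1/120)
⟨..|..⟩ = √(28800/7)·(1/120) = +0.534522

+√(2/7) ≈ +0.534522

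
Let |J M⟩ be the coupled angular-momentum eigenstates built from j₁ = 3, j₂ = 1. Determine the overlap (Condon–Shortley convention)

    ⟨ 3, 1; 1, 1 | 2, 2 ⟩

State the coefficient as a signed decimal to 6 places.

+0.218218

√[5·2!4!0!/7! · 4!2!2!0!4!0!] = √(768/7)
  +(−1)^2/∏(2,0,0,0,4,0)! = 1/48  (running 1/48)
⟨..|..⟩ = √(768/7)·(1/48) = +0.218218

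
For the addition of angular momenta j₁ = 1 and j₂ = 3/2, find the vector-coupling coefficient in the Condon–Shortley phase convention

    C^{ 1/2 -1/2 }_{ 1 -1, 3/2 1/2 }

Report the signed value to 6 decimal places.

√[2·2!0!1!/4! · 0!2!2!1!0!1!] = √(2/3)
  +(−1)^2/∏(2,0,0,0,0,1)! = 1/2  (running 1/2)
⟨..|..⟩ = √(2/3)·(1/2) = +0.408248

+√(1/6) ≈ +0.408248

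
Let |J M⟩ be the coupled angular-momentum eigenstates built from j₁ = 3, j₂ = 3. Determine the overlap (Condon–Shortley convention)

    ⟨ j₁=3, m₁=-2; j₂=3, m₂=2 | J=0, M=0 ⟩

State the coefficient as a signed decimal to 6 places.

√[1·6!0!0!/7! · 1!5!5!1!0!0!] = √(14400/7)
  +(−1)^5/∏(5,1,0,0,0,0)! = -1/120  (running -1/120)
⟨..|..⟩ = √(14400/7)·(-1/120) = -0.377964

-0.377964  (= −√(1/7))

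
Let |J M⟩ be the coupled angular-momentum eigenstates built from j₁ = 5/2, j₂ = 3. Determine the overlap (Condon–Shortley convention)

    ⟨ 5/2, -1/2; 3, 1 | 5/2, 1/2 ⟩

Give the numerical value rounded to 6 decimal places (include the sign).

√[6·3!2!3!/9! · 2!3!4!2!3!2!] = √(288/35)
  +(−1)^1/∏(1,2,2,3,0,0)! = -1/24  (running -1/24)
  +(−1)^2/∏(2,1,1,2,1,1)! = 1/4  (running 5/24)
  +(−1)^3/∏(3,0,0,1,2,2)! = -1/24  (running 1/6)
⟨..|..⟩ = √(288/35)·(1/6) = +0.478091

+√(8/35) ≈ +0.478091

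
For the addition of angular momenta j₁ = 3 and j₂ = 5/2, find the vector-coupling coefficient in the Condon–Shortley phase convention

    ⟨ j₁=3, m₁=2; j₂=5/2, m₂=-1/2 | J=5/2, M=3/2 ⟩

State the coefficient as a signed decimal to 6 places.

-0.267261

√[6·3!3!2!/9! · 5!1!2!3!4!1!] = √(288/7)
  +(−1)^0/∏(0,3,1,2,2,0)! = 1/24  (running 1/24)
  +(−1)^1/∏(1,2,0,1,3,1)! = -1/12  (running -1/24)
⟨..|..⟩ = √(288/7)·(-1/24) = -0.267261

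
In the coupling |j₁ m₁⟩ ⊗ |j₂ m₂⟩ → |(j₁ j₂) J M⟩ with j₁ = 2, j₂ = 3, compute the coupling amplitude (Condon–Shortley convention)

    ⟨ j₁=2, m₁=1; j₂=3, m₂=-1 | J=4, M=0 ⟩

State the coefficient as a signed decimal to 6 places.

+√(5/14) ≈ +0.597614

j₁+j₂−J=1  J+j₁−j₂=3  J−j₁+j₂=5  j₁+j₂+J+1=10
(j₁±m₁, j₂±m₂, J±M) = (3,1,2,4,4,4)
P² = 10368/35
sum k=0..1:
  [0] +1/24 = 1/24
  [1] −1/144 = -1/144
S = 5/144
C² = P²·S² = 5/14 ; C = +0.597614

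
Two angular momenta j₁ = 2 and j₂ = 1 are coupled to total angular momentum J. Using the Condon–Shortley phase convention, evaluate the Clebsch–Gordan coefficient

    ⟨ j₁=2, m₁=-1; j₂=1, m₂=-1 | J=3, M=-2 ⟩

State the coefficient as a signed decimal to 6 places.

+√(2/3) ≈ +0.816497

√[7·0!4!2!/7! · 1!3!0!2!1!5!] = √(96)
  +(−1)^0/∏(0,0,3,0,1,2)! = 1/12  (running 1/12)
⟨..|..⟩ = √(96)·(1/12) = +0.816497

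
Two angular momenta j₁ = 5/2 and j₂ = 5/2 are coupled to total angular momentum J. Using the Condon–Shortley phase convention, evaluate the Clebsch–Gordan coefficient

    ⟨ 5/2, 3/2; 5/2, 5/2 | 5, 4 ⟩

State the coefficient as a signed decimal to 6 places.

√[11·0!5!5!/11! · 4!1!5!0!9!1!] = √(4147200)
  +(−1)^0/∏(0,0,1,5,4,0)! = 1/2880  (running 1/2880)
⟨..|..⟩ = √(4147200)·(1/2880) = +0.707107

+0.707107  (= +√(1/2))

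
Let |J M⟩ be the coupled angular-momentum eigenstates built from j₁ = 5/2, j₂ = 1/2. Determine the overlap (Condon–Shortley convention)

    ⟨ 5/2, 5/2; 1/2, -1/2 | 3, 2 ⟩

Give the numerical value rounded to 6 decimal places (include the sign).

j₁+j₂−J=0  J+j₁−j₂=5  J−j₁+j₂=1  j₁+j₂+J+1=7
(j₁±m₁, j₂±m₂, J±M) = (5,0,0,1,5,1)
P² = 2400
sum k=0..0:
  [0] +1/120 = 1/120
S = 1/120
C² = P²·S² = 1/6 ; C = +0.408248

+0.408248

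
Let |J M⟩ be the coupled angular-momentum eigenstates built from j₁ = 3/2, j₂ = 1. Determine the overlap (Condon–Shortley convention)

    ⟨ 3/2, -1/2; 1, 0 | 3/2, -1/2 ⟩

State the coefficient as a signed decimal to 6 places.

triangle: 1!×2!×1!/5! = 2/120
(j±m)!: 1!×2!×1!×1!×1!×2! = 4
prefactor² = (2J+1)×Δ×N² = 4/15
  k=0: +1/(0!×1!×2!×1!×0!×0!) = 1/2
  k=1: −1/(1!×0!×1!×0!×1!×1!) = -1
Σ = -1/2  ⇒  CG² = 4/15×(-1/2)² = 1/15
CG = −√(1/15) = -0.258199

−√(1/15) ≈ -0.258199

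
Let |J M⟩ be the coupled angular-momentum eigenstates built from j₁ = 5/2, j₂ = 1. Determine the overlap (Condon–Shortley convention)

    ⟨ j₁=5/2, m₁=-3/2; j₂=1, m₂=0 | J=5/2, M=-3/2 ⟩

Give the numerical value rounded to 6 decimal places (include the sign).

triangle: 1!*4!*1!/7! = 24/5040
(j±m)!: 1!*4!*1!*1!*1!*4! = 576
prefactor² = (2J+1)*Δ*N² = 576/35
  k=0: +1/(0!*1!*4!*1!*0!*0!) = 1/24
  k=1: −1/(1!*0!*3!*0!*1!*1!) = -1/6
Σ = -1/8  ⇒  CG² = 576/35*(-1/8)² = 9/35
CG = −√(9/35) = -0.507093

−√(9/35) = -0.507093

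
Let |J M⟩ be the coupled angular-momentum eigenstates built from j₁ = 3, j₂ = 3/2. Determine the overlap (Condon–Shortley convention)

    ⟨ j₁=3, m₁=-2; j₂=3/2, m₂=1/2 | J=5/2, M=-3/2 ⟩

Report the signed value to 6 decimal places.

j₁+j₂−J=2  J+j₁−j₂=4  J−j₁+j₂=1  j₁+j₂+J+1=8
(j₁±m₁, j₂±m₂, J±M) = (1,5,2,1,1,4)
P² = 288/7
sum k=1..2:
  [1] −1/24 = -1/24
  [2] +1/12 = 1/12
S = 1/24
C² = P²·S² = 1/14 ; C = +0.267261

+0.267261  (= +√(1/14))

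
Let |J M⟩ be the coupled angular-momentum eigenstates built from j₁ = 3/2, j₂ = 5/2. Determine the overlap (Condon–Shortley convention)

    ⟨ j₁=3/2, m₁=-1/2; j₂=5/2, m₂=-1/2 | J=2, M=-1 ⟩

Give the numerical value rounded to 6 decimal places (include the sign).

-0.545545

j₁+j₂−J=2  J+j₁−j₂=1  J−j₁+j₂=3  j₁+j₂+J+1=7
(j₁±m₁, j₂±m₂, J±M) = (1,2,2,3,1,3)
P² = 12/7
sum k=1..2:
  [1] −1/2 = -1/2
  [2] +1/12 = 1/12
S = -5/12
C² = P²·S² = 25/84 ; C = -0.545545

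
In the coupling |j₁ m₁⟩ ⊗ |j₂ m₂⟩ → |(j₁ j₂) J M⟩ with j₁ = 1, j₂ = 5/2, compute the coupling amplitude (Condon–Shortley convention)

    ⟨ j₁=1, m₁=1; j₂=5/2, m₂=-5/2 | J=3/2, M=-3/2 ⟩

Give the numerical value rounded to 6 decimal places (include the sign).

triangle: 2!·0!·3!/6! = 12/720
(j±m)!: 2!·0!·0!·5!·0!·3! = 1440
prefactor² = (2J+1)·Δ·N² = 96
  k=0: +1/(0!·2!·0!·0!·0!·3!) = 1/12
Σ = 1/12  ⇒  CG² = 96·1/12² = 2/3
CG = +√(2/3) = +0.816497

+0.816497  (= +√(2/3))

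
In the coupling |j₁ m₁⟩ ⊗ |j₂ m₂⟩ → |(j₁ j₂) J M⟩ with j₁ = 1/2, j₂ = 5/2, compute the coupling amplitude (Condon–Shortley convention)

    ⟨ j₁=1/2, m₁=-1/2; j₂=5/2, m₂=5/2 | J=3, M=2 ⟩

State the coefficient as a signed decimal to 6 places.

+√(1/6) = +0.408248

triangle: 0!*1!*5!/7! = 120/5040
(j±m)!: 0!*1!*5!*0!*5!*1! = 14400
prefactor² = (2J+1)*Δ*N² = 2400
  k=0: +1/(0!*0!*1!*5!*0!*0!) = 1/120
Σ = 1/120  ⇒  CG² = 2400*1/120² = 1/6
CG = +√(1/6) = +0.408248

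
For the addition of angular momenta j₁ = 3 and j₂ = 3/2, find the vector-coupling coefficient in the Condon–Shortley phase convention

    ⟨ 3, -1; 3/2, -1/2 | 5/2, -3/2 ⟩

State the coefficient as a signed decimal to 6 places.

-0.591608

√[6·2!4!1!/8! · 2!4!1!2!1!4!] = √(576/35)
  +(−1)^0/∏(0,2,4,1,0,0)! = 1/48  (running 1/48)
  +(−1)^1/∏(1,1,3,0,1,1)! = -1/6  (running -7/48)
⟨..|..⟩ = √(576/35)·(-7/48) = -0.591608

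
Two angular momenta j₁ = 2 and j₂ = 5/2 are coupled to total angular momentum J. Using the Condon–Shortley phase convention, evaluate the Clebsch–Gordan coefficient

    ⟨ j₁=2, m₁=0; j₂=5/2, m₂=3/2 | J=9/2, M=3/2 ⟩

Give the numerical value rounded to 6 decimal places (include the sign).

j₁+j₂−J=0  J+j₁−j₂=4  J−j₁+j₂=5  j₁+j₂+J+1=10
(j₁±m₁, j₂±m₂, J±M) = (2,2,4,1,6,3)
P² = 23040/7
sum k=0..0:
  [0] +1/96 = 1/96
S = 1/96
C² = P²·S² = 5/14 ; C = +0.597614

+√(5/14) ≈ +0.597614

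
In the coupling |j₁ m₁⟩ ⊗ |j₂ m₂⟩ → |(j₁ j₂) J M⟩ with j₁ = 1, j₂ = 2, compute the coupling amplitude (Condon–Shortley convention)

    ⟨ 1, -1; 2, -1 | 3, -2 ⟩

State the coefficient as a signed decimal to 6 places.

+√(2/3) = +0.816497

√[7·0!2!4!/7! · 0!2!1!3!1!5!] = √(96)
  +(−1)^0/∏(0,0,2,1,0,3)! = 1/12  (running 1/12)
⟨..|..⟩ = √(96)·(1/12) = +0.816497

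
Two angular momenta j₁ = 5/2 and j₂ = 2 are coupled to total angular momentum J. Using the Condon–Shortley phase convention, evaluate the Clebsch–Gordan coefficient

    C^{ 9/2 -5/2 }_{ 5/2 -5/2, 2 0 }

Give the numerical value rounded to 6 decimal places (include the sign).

√[10·0!5!4!/10! · 0!5!2!2!2!7!] = √(38400)
  +(−1)^0/∏(0,0,5,2,0,2)! = 1/480  (running 1/480)
⟨..|..⟩ = √(38400)·(1/480) = +0.408248

+0.408248  (= +√(1/6))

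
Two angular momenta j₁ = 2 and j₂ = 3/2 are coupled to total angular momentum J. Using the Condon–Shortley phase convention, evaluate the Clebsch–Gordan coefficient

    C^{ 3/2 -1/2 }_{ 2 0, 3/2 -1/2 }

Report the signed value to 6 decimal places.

−√(1/5) = -0.447214

√[4·2!2!1!/6! · 2!2!1!2!1!2!] = √(16/45)
  +(−1)^0/∏(0,2,2,1,0,0)! = 1/4  (running 1/4)
  +(−1)^1/∏(1,1,1,0,1,1)! = -1  (running -3/4)
⟨..|..⟩ = √(16/45)·(-3/4) = -0.447214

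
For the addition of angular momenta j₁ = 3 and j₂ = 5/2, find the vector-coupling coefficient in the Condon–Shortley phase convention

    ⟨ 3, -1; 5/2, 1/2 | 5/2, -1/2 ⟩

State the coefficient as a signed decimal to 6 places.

triangle: 3!×3!×2!/9! = 72/362880
(j±m)!: 2!×4!×3!×2!×2!×3! = 6912
prefactor² = (2J+1)×Δ×N² = 288/35
  k=1: −1/(1!×2!×3!×2!×0!×0!) = -1/24
  k=2: +1/(2!×1!×2!×1!×1!×1!) = 1/4
  k=3: −1/(3!×0!×1!×0!×2!×2!) = -1/24
Σ = 1/6  ⇒  CG² = 288/35×1/6² = 8/35
CG = +√(8/35) = +0.478091

+0.478091  (= +√(8/35))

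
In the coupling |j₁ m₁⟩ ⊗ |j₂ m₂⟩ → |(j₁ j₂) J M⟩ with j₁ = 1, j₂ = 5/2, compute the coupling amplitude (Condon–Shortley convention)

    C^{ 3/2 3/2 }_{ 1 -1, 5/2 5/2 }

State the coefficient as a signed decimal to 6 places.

+0.816497  (= +√(2/3))

√[4·2!0!3!/6! · 0!2!5!0!3!0!] = √(96)
  +(−1)^2/∏(2,0,0,3,0,0)! = 1/12  (running 1/12)
⟨..|..⟩ = √(96)·(1/12) = +0.816497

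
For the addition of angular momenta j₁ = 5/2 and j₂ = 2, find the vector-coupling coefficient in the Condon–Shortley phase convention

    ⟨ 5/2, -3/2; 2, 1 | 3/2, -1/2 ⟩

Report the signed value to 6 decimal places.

j₁+j₂−J=3  J+j₁−j₂=2  J−j₁+j₂=1  j₁+j₂+J+1=7
(j₁±m₁, j₂±m₂, J±M) = (1,4,3,1,1,2)
P² = 96/35
sum k=2..3:
  [2] +1/4 = 1/4
  [3] −1/6 = -1/6
S = 1/12
C² = P²·S² = 2/105 ; C = +0.138013

+0.138013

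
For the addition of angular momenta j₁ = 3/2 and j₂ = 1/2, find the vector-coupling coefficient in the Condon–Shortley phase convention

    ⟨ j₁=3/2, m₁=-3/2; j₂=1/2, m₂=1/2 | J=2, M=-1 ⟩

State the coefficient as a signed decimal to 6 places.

+√(1/4) = +0.500000

√[5·0!3!1!/5! · 0!3!1!0!1!3!] = √(9)
  +(−1)^0/∏(0,0,3,1,0,0)! = 1/6  (running 1/6)
⟨..|..⟩ = √(9)·(1/6) = +0.500000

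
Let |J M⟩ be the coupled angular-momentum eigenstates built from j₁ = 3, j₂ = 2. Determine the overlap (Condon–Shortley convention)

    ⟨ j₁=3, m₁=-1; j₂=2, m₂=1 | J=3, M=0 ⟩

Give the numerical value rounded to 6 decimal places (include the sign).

+0.182574  (= +√(1/30))

√[7·2!4!2!/9! · 2!4!3!1!3!3!] = √(96/5)
  +(−1)^1/∏(1,1,3,2,1,0)! = -1/12  (running -1/12)
  +(−1)^2/∏(2,0,2,1,2,1)! = 1/8  (running 1/24)
⟨..|..⟩ = √(96/5)·(1/24) = +0.182574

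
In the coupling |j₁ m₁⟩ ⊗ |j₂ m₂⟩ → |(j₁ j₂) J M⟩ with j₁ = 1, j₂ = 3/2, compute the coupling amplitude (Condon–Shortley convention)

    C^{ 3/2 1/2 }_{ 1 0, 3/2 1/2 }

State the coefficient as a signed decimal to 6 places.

−√(1/15) ≈ -0.258199

triangle: 1!*1!*2!/5! = 2/120
(j±m)!: 1!*1!*2!*1!*2!*1! = 4
prefactor² = (2J+1)*Δ*N² = 4/15
  k=0: +1/(0!*1!*1!*2!*0!*0!) = 1/2
  k=1: −1/(1!*0!*0!*1!*1!*1!) = -1
Σ = -1/2  ⇒  CG² = 4/15*(-1/2)² = 1/15
CG = −√(1/15) = -0.258199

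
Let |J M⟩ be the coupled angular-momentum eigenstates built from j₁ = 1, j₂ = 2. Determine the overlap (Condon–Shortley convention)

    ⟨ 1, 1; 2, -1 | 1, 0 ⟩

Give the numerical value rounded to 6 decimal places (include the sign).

√[3·2!0!2!/5! · 2!0!1!3!1!1!] = √(6/5)
  +(−1)^0/∏(0,2,0,1,0,1)! = 1/2  (running 1/2)
⟨..|..⟩ = √(6/5)·(1/2) = +0.547723

+√(3/10) ≈ +0.547723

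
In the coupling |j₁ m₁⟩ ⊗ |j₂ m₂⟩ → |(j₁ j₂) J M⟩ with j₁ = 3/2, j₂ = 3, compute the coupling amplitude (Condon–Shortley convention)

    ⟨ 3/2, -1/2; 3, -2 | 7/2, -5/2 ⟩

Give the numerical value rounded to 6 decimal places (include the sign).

+√(1/7) ≈ +0.377964

j₁+j₂−J=1  J+j₁−j₂=2  J−j₁+j₂=5  j₁+j₂+J+1=9
(j₁±m₁, j₂±m₂, J±M) = (1,2,1,5,1,6)
P² = 6400/7
sum k=0..1:
  [0] +1/48 = 1/48
  [1] −1/120 = -1/120
S = 1/80
C² = P²·S² = 1/7 ; C = +0.377964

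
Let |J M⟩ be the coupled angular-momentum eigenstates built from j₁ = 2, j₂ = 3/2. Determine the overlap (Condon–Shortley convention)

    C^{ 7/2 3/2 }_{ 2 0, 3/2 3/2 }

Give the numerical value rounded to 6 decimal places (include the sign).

√[8·0!4!3!/8! · 2!2!3!0!5!2!] = √(1152/7)
  +(−1)^0/∏(0,0,2,3,2,0)! = 1/24  (running 1/24)
⟨..|..⟩ = √(1152/7)·(1/24) = +0.534522

+√(2/7) = +0.534522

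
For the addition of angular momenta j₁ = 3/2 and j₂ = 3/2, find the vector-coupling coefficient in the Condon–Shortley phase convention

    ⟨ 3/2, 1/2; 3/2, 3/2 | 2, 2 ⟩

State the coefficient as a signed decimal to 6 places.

-0.707107

triangle: 1!·2!·2!/6! = 4/720
(j±m)!: 2!·1!·3!·0!·4!·0! = 288
prefactor² = (2J+1)·Δ·N² = 8
  k=1: −1/(1!·0!·0!·2!·2!·0!) = -1/4
Σ = -1/4  ⇒  CG² = 8·(-1/4)² = 1/2
CG = −√(1/2) = -0.707107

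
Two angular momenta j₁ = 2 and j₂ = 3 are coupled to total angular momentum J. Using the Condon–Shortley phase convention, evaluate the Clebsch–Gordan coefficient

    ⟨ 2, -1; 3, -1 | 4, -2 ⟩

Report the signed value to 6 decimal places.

−√(1/28) = -0.188982

√[9·1!3!5!/10! · 1!3!2!4!2!6!] = √(5184/7)
  +(−1)^0/∏(0,1,3,2,0,3)! = 1/72  (running 1/72)
  +(−1)^1/∏(1,0,2,1,1,4)! = -1/48  (running -1/144)
⟨..|..⟩ = √(5184/7)·(-1/144) = -0.188982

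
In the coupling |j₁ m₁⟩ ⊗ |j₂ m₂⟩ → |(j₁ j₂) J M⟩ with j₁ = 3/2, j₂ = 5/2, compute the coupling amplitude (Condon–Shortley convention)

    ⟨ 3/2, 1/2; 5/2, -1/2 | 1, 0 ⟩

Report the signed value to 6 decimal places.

−√(3/10) = -0.547723

triangle: 3!×0!×2!/6! = 12/720
(j±m)!: 2!×1!×2!×3!×1!×1! = 24
prefactor² = (2J+1)×Δ×N² = 6/5
  k=1: −1/(1!×2!×0!×1!×0!×1!) = -1/2
Σ = -1/2  ⇒  CG² = 6/5×(-1/2)² = 3/10
CG = −√(3/10) = -0.547723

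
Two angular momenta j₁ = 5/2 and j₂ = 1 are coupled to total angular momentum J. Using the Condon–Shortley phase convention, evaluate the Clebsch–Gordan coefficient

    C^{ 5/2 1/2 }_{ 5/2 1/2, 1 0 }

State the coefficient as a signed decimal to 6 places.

+√(1/35) = +0.169031

triangle: 1!*4!*1!/7! = 24/5040
(j±m)!: 3!*2!*1!*1!*3!*2! = 144
prefactor² = (2J+1)*Δ*N² = 144/35
  k=0: +1/(0!*1!*2!*1!*2!*0!) = 1/4
  k=1: −1/(1!*0!*1!*0!*3!*1!) = -1/6
Σ = 1/12  ⇒  CG² = 144/35*1/12² = 1/35
CG = +√(1/35) = +0.169031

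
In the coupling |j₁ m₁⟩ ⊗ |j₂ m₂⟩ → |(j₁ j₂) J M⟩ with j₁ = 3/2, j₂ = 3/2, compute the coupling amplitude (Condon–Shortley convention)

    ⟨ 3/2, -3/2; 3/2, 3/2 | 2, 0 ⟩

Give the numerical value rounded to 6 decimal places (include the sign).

-0.500000  (= −√(1/4))

j₁+j₂−J=1  J+j₁−j₂=2  J−j₁+j₂=2  j₁+j₂+J+1=6
(j₁±m₁, j₂±m₂, J±M) = (0,3,3,0,2,2)
P² = 4
sum k=1..1:
  [1] −1/4 = -1/4
S = -1/4
C² = P²·S² = 1/4 ; C = -0.500000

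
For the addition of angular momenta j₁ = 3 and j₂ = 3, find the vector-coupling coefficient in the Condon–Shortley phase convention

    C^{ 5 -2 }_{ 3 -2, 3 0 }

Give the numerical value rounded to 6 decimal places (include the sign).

√[11·1!5!5!/12! · 1!5!3!3!3!7!] = √(43200)
  +(−1)^0/∏(0,1,5,3,0,2)! = 1/1440  (running 1/1440)
  +(−1)^1/∏(1,0,4,2,1,3)! = -1/288  (running -1/360)
⟨..|..⟩ = √(43200)·(-1/360) = -0.577350

−√(1/3) ≈ -0.577350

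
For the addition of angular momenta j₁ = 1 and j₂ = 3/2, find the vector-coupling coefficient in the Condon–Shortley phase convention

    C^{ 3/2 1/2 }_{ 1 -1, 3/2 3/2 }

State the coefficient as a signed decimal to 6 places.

−√(2/5) = -0.632456

triangle: 1!·1!·2!/5! = 2/120
(j±m)!: 0!·2!·3!·0!·2!·1! = 24
prefactor² = (2J+1)·Δ·N² = 8/5
  k=1: −1/(1!·0!·1!·2!·0!·0!) = -1/2
Σ = -1/2  ⇒  CG² = 8/5·(-1/2)² = 2/5
CG = −√(2/5) = -0.632456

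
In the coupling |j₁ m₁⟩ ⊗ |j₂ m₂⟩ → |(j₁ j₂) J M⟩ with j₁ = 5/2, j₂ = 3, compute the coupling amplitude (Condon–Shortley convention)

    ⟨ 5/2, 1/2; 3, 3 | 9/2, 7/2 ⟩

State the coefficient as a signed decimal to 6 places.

-0.696311

√[10·1!4!5!/11! · 3!2!6!0!8!1!] = √(2764800/11)
  +(−1)^1/∏(1,0,1,5,3,0)! = -1/720  (running -1/720)
⟨..|..⟩ = √(2764800/11)·(-1/720) = -0.696311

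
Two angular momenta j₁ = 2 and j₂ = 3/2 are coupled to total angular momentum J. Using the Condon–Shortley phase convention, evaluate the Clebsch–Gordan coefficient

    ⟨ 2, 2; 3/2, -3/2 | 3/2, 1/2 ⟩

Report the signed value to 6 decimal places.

+√(2/5) = +0.632456

√[4·2!2!1!/6! · 4!0!0!3!2!1!] = √(32/5)
  +(−1)^0/∏(0,2,0,0,2,1)! = 1/4  (running 1/4)
⟨..|..⟩ = √(32/5)·(1/4) = +0.632456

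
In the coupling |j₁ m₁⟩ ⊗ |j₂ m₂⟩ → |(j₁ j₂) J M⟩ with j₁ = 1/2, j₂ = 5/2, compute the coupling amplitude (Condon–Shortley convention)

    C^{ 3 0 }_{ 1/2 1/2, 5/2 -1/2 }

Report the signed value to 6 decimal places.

triangle: 0!·1!·5!/7! = 120/5040
(j±m)!: 1!·0!·2!·3!·3!·3! = 432
prefactor² = (2J+1)·Δ·N² = 72
  k=0: +1/(0!·0!·0!·2!·1!·3!) = 1/12
Σ = 1/12  ⇒  CG² = 72·1/12² = 1/2
CG = +√(1/2) = +0.707107

+0.707107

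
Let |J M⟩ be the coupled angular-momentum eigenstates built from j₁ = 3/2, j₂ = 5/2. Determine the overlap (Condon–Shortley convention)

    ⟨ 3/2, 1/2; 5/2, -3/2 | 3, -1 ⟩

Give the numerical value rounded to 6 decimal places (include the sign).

√[7·1!2!4!/8! · 2!1!1!4!2!4!] = √(96/5)
  +(−1)^0/∏(0,1,1,1,1,3)! = 1/6  (running 1/6)
  +(−1)^1/∏(1,0,0,0,2,4)! = -1/48  (running 7/48)
⟨..|..⟩ = √(96/5)·(7/48) = +0.639010

+0.639010  (= +√(49/120))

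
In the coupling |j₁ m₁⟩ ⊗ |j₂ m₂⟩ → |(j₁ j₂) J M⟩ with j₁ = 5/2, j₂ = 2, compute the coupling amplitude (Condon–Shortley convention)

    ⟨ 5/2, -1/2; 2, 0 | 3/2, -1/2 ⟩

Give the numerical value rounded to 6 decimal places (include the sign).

j₁+j₂−J=3  J+j₁−j₂=2  J−j₁+j₂=1  j₁+j₂+J+1=7
(j₁±m₁, j₂±m₂, J±M) = (2,3,2,2,1,2)
P² = 32/35
sum k=1..2:
  [1] −1/4 = -1/4
  [2] +1/2 = 1/2
S = 1/4
C² = P²·S² = 2/35 ; C = +0.239046

+√(2/35) ≈ +0.239046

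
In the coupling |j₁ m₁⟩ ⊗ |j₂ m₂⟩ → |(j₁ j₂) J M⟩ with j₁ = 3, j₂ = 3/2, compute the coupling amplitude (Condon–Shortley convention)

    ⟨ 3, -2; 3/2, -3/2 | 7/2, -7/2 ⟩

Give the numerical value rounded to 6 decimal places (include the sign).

+0.577350

j₁+j₂−J=1  J+j₁−j₂=5  J−j₁+j₂=2  j₁+j₂+J+1=9
(j₁±m₁, j₂±m₂, J±M) = (1,5,0,3,0,7)
P² = 19200
sum k=0..0:
  [0] +1/240 = 1/240
S = 1/240
C² = P²·S² = 1/3 ; C = +0.577350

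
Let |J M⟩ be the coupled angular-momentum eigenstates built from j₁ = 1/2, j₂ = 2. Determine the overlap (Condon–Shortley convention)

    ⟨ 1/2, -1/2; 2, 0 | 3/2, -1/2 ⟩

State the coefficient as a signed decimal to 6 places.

-0.632456  (= −√(2/5))

j₁+j₂−J=1  J+j₁−j₂=0  J−j₁+j₂=3  j₁+j₂+J+1=5
(j₁±m₁, j₂±m₂, J±M) = (0,1,2,2,1,2)
P² = 8/5
sum k=1..1:
  [1] −1/2 = -1/2
S = -1/2
C² = P²·S² = 2/5 ; C = -0.632456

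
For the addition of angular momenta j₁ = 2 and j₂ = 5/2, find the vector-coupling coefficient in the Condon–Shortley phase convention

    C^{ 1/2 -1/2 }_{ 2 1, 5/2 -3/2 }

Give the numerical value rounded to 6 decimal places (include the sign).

−√(4/15) = -0.516398

j₁+j₂−J=4  J+j₁−j₂=0  J−j₁+j₂=1  j₁+j₂+J+1=6
(j₁±m₁, j₂±m₂, J±M) = (3,1,1,4,0,1)
P² = 48/5
sum k=1..1:
  [1] −1/6 = -1/6
S = -1/6
C² = P²·S² = 4/15 ; C = -0.516398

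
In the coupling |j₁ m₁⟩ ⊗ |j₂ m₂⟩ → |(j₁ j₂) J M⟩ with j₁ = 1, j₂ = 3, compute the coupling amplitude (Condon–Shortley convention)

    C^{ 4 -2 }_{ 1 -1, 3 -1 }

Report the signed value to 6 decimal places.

+√(15/28) ≈ +0.731925

√[9·0!2!6!/9! · 0!2!2!4!2!6!] = √(34560/7)
  +(−1)^0/∏(0,0,2,2,0,4)! = 1/96  (running 1/96)
⟨..|..⟩ = √(34560/7)·(1/96) = +0.731925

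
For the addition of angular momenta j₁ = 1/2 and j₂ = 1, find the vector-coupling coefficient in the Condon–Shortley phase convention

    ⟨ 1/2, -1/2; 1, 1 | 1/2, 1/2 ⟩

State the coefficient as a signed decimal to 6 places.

−√(2/3) ≈ -0.816497

√[2·1!0!1!/3! · 0!1!2!0!1!0!] = √(2/3)
  +(−1)^1/∏(1,0,0,1,0,0)! = -1  (running -1)
⟨..|..⟩ = √(2/3)·(-1) = -0.816497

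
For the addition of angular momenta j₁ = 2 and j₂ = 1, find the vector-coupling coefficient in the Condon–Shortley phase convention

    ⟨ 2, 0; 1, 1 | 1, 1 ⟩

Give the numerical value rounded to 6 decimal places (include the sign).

+√(1/10) ≈ +0.316228

√[3·2!2!0!/5! · 2!2!2!0!2!0!] = √(8/5)
  +(−1)^2/∏(2,0,0,0,2,0)! = 1/4  (running 1/4)
⟨..|..⟩ = √(8/5)·(1/4) = +0.316228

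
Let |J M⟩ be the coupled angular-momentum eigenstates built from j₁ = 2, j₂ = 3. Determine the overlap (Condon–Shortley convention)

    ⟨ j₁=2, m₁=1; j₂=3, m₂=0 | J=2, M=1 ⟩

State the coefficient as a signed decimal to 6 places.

√[5·3!1!3!/8! · 3!1!3!3!3!1!] = √(81/14)
  +(−1)^0/∏(0,3,1,3,0,0)! = 1/36  (running 1/36)
  +(−1)^1/∏(1,2,0,2,1,1)! = -1/4  (running -2/9)
⟨..|..⟩ = √(81/14)·(-2/9) = -0.534522

-0.534522  (= −√(2/7))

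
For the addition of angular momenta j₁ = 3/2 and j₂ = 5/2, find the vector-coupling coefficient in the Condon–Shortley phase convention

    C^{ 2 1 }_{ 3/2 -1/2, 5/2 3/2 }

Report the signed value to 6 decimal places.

+√(1/42) = +0.154303

√[5·2!1!3!/7! · 1!2!4!1!3!1!] = √(24/7)
  +(−1)^1/∏(1,1,1,3,0,0)! = -1/6  (running -1/6)
  +(−1)^2/∏(2,0,0,2,1,1)! = 1/4  (running 1/12)
⟨..|..⟩ = √(24/7)·(1/12) = +0.154303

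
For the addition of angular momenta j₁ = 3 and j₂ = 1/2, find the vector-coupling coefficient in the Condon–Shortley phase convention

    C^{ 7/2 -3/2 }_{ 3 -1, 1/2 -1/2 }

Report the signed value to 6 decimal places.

+√(5/7) = +0.845154

√[8·0!6!1!/8! · 2!4!0!1!2!5!] = √(11520/7)
  +(−1)^0/∏(0,0,4,0,2,1)! = 1/48  (running 1/48)
⟨..|..⟩ = √(11520/7)·(1/48) = +0.845154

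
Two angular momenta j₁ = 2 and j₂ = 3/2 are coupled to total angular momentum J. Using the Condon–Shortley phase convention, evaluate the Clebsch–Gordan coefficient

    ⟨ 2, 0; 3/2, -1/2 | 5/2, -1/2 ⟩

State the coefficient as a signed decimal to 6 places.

+√(3/35) ≈ +0.292770

j₁+j₂−J=1  J+j₁−j₂=3  J−j₁+j₂=2  j₁+j₂+J+1=7
(j₁±m₁, j₂±m₂, J±M) = (2,2,1,2,2,3)
P² = 48/35
sum k=0..1:
  [0] +1/2 = 1/2
  [1] −1/4 = -1/4
S = 1/4
C² = P²·S² = 3/35 ; C = +0.292770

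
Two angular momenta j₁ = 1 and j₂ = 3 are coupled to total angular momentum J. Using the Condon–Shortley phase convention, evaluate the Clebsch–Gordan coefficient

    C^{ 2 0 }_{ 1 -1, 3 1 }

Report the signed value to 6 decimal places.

√[5·2!0!4!/7! · 0!2!4!2!2!2!] = √(128/7)
  +(−1)^2/∏(2,0,0,2,0,2)! = 1/8  (running 1/8)
⟨..|..⟩ = √(128/7)·(1/8) = +0.534522

+√(2/7) ≈ +0.534522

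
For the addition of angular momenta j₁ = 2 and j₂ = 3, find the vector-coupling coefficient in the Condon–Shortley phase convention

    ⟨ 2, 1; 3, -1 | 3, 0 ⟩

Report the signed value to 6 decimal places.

+√(1/30) = +0.182574

j₁+j₂−J=2  J+j₁−j₂=2  J−j₁+j₂=4  j₁+j₂+J+1=9
(j₁±m₁, j₂±m₂, J±M) = (3,1,2,4,3,3)
P² = 96/5
sum k=0..1:
  [0] +1/8 = 1/8
  [1] −1/12 = -1/12
S = 1/24
C² = P²·S² = 1/30 ; C = +0.182574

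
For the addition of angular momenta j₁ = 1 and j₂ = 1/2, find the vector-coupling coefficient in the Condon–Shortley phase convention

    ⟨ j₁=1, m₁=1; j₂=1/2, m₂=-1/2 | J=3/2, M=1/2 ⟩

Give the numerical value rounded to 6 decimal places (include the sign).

√[4·0!2!1!/4! · 2!0!0!1!2!1!] = √(4/3)
  +(−1)^0/∏(0,0,0,0,2,1)! = 1/2  (running 1/2)
⟨..|..⟩ = √(4/3)·(1/2) = +0.577350

+√(1/3) = +0.577350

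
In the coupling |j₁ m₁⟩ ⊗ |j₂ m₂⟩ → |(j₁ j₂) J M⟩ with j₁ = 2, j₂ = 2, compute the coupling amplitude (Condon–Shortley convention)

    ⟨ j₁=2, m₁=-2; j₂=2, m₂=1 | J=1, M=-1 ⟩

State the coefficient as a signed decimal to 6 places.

−√(1/5) ≈ -0.447214

triangle: 3!×1!×1!/6! = 6/720
(j±m)!: 0!×4!×3!×1!×0!×2! = 288
prefactor² = (2J+1)×Δ×N² = 36/5
  k=3: −1/(3!×0!×1!×0!×0!×1!) = -1/6
Σ = -1/6  ⇒  CG² = 36/5×(-1/6)² = 1/5
CG = −√(1/5) = -0.447214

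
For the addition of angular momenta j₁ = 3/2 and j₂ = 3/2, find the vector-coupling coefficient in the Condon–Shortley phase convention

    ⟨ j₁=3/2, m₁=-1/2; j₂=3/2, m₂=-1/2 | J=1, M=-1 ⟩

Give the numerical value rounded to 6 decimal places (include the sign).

−√(2/5) = -0.632456

√[3·2!1!1!/5! · 1!2!1!2!0!2!] = √(2/5)
  +(−1)^1/∏(1,1,1,0,0,1)! = -1  (running -1)
⟨..|..⟩ = √(2/5)·(-1) = -0.632456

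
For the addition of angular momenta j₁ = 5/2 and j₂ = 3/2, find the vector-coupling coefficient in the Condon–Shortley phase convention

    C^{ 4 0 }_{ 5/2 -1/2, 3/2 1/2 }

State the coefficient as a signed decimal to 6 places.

√[9·0!5!3!/9! · 2!3!2!1!4!4!] = √(1728/7)
  +(−1)^0/∏(0,0,3,2,2,1)! = 1/24  (running 1/24)
⟨..|..⟩ = √(1728/7)·(1/24) = +0.654654

+0.654654  (= +√(3/7))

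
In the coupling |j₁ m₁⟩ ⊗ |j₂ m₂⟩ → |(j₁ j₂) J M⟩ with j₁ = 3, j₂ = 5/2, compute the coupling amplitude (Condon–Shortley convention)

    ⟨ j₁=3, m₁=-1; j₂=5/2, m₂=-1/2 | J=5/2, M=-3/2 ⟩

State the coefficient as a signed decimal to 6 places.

j₁+j₂−J=3  J+j₁−j₂=3  J−j₁+j₂=2  j₁+j₂+J+1=9
(j₁±m₁, j₂±m₂, J±M) = (2,4,2,3,1,4)
P² = 576/35
sum k=1..2:
  [1] −1/12 = -1/12
  [2] +1/8 = 1/8
S = 1/24
C² = P²·S² = 1/35 ; C = +0.169031

+0.169031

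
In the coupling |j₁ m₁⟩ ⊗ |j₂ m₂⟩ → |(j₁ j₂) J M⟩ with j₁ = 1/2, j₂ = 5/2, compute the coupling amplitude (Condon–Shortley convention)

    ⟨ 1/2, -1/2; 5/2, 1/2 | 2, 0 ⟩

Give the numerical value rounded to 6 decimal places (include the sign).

√[5·1!0!4!/6! · 0!1!3!2!2!2!] = √(8)
  +(−1)^1/∏(1,0,0,2,0,2)! = -1/4  (running -1/4)
⟨..|..⟩ = √(8)·(-1/4) = -0.707107

-0.707107  (= −√(1/2))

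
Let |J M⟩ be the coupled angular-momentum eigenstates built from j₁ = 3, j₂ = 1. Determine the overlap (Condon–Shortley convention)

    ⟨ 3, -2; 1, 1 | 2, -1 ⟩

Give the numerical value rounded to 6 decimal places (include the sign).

j₁+j₂−J=2  J+j₁−j₂=4  J−j₁+j₂=0  j₁+j₂+J+1=7
(j₁±m₁, j₂±m₂, J±M) = (1,5,2,0,1,3)
P² = 480/7
sum k=2..2:
  [2] +1/12 = 1/12
S = 1/12
C² = P²·S² = 10/21 ; C = +0.690066

+0.690066  (= +√(10/21))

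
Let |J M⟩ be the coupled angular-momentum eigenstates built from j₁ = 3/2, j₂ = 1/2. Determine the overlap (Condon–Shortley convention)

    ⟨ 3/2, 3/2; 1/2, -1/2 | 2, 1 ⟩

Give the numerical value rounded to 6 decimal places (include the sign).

+0.500000  (= +√(1/4))

j₁+j₂−J=0  J+j₁−j₂=3  J−j₁+j₂=1  j₁+j₂+J+1=5
(j₁±m₁, j₂±m₂, J±M) = (3,0,0,1,3,1)
P² = 9
sum k=0..0:
  [0] +1/6 = 1/6
S = 1/6
C² = P²·S² = 1/4 ; C = +0.500000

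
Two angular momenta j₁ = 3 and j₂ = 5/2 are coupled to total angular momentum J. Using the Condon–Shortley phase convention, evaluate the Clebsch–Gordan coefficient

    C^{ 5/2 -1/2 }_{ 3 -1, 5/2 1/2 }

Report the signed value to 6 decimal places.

j₁+j₂−J=3  J+j₁−j₂=3  J−j₁+j₂=2  j₁+j₂+J+1=9
(j₁±m₁, j₂±m₂, J±M) = (2,4,3,2,2,3)
P² = 288/35
sum k=1..3:
  [1] −1/24 = -1/24
  [2] +1/4 = 1/4
  [3] −1/24 = -1/24
S = 1/6
C² = P²·S² = 8/35 ; C = +0.478091

+0.478091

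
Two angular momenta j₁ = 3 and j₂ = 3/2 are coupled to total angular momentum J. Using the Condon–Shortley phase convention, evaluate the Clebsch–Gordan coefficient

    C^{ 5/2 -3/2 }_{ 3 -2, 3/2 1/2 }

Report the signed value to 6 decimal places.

+√(1/14) = +0.267261

triangle: 2!×4!×1!/8! = 48/40320
(j±m)!: 1!×5!×2!×1!×1!×4! = 5760
prefactor² = (2J+1)×Δ×N² = 288/7
  k=1: −1/(1!×1!×4!×1!×0!×0!) = -1/24
  k=2: +1/(2!×0!×3!×0!×1!×1!) = 1/12
Σ = 1/24  ⇒  CG² = 288/7×1/24² = 1/14
CG = +√(1/14) = +0.267261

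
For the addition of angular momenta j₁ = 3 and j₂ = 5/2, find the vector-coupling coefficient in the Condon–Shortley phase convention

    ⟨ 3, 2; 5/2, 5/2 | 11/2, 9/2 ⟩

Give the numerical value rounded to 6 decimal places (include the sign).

triangle: 0!·6!·5!/12! = 86400/479001600
(j±m)!: 5!·1!·5!·0!·10!·1! = 52254720000
prefactor² = (2J+1)·Δ·N² = 1244160000/11
  k=0: +1/(0!·0!·1!·5!·5!·0!) = 1/14400
Σ = 1/14400  ⇒  CG² = 1244160000/11·1/14400² = 6/11
CG = +√(6/11) = +0.738549

+√(6/11) ≈ +0.738549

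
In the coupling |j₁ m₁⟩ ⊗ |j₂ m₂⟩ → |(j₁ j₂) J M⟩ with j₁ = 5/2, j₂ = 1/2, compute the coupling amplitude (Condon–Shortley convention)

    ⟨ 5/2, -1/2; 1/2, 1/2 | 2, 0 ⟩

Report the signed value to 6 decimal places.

−√(1/2) = -0.707107

j₁+j₂−J=1  J+j₁−j₂=4  J−j₁+j₂=0  j₁+j₂+J+1=6
(j₁±m₁, j₂±m₂, J±M) = (2,3,1,0,2,2)
P² = 8
sum k=1..1:
  [1] −1/4 = -1/4
S = -1/4
C² = P²·S² = 1/2 ; C = -0.707107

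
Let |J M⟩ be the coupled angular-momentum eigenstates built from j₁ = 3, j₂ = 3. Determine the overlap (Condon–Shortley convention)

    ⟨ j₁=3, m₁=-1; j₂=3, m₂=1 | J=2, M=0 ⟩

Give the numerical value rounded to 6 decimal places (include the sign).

-0.327327  (= −√(3/28))

√[5·4!2!2!/9! · 2!4!4!2!2!2!] = √(256/21)
  +(−1)^2/∏(2,2,2,2,0,0)! = 1/16  (running 1/16)
  +(−1)^3/∏(3,1,1,1,1,1)! = -1/6  (running -5/48)
  +(−1)^4/∏(4,0,0,0,2,2)! = 1/96  (running -3/32)
⟨..|..⟩ = √(256/21)·(-3/32) = -0.327327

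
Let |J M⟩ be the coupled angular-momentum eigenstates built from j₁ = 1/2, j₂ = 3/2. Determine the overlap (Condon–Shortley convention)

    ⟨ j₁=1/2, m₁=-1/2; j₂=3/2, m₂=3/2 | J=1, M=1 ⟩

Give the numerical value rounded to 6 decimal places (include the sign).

−√(3/4) = -0.866025

√[3·1!0!2!/4! · 0!1!3!0!2!0!] = √(3)
  +(−1)^1/∏(1,0,0,2,0,0)! = -1/2  (running -1/2)
⟨..|..⟩ = √(3)·(-1/2) = -0.866025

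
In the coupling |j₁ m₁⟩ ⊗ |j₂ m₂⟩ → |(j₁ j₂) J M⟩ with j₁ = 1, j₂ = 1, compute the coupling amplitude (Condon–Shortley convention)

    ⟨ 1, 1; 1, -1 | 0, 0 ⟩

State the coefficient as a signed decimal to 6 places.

+0.577350

√[1·2!0!0!/3! · 2!0!0!2!0!0!] = √(4/3)
  +(−1)^0/∏(0,2,0,0,0,0)! = 1/2  (running 1/2)
⟨..|..⟩ = √(4/3)·(1/2) = +0.577350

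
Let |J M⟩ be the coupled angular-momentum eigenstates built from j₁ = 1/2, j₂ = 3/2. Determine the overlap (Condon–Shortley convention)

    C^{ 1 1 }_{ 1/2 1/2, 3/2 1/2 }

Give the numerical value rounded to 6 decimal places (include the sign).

triangle: 1!·0!·2!/4! = 2/24
(j±m)!: 1!·0!·2!·1!·2!·0! = 4
prefactor² = (2J+1)·Δ·N² = 1
  k=0: +1/(0!·1!·0!·2!·0!·0!) = 1/2
Σ = 1/2  ⇒  CG² = 1·1/2² = 1/4
CG = +√(1/4) = +0.500000

+0.500000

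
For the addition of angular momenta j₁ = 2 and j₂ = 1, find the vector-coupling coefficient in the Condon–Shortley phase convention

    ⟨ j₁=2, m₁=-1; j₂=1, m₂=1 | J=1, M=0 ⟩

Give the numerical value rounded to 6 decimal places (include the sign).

j₁+j₂−J=2  J+j₁−j₂=2  J−j₁+j₂=0  j₁+j₂+J+1=5
(j₁±m₁, j₂±m₂, J±M) = (1,3,2,0,1,1)
P² = 6/5
sum k=2..2:
  [2] +1/2 = 1/2
S = 1/2
C² = P²·S² = 3/10 ; C = +0.547723

+0.547723  (= +√(3/10))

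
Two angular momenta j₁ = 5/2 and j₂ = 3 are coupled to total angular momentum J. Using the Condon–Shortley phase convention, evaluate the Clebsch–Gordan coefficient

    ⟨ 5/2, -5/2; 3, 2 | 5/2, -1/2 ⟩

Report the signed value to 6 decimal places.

√[6·3!2!3!/9! · 0!5!5!1!2!3!] = √(1440/7)
  +(−1)^3/∏(3,0,2,2,0,1)! = -1/24  (running -1/24)
⟨..|..⟩ = √(1440/7)·(-1/24) = -0.597614

−√(5/14) ≈ -0.597614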